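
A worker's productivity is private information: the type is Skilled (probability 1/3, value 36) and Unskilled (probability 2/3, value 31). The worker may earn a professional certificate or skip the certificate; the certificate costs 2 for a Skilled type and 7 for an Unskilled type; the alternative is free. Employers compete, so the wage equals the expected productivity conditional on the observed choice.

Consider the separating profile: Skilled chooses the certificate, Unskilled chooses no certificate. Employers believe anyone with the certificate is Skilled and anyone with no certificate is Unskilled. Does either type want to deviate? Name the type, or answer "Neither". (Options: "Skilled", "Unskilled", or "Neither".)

The certificate pays 36; no certificate pays 31.
Skilled: assigned the certificate, nets 36 − 2 = 34; deviating to no certificate nets 31.
Unskilled: assigned no certificate, nets 31; deviating to the certificate nets 36 − 7 = 29.
Both types strictly prefer their assigned action; no profitable deviation.

Neither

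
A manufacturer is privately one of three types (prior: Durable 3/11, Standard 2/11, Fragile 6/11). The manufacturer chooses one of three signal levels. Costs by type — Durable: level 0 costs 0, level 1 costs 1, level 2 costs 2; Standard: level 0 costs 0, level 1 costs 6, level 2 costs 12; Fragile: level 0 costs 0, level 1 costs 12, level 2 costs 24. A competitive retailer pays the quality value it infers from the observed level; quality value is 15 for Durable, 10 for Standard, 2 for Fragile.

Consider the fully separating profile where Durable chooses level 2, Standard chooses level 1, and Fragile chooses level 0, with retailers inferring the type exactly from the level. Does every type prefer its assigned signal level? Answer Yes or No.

Separating prices: level 2 → 15, level 1 → 10, level 0 → 2.
Durable (assigned level 2): level 0: 2 − 0 = 2; level 1: 10 − 1 = 9; level 2: 15 − 2 = 13. Durable stays.
Standard (assigned level 1): level 0: 2 − 0 = 2; level 1: 10 − 6 = 4; level 2: 15 − 12 = 3. Standard stays.
Fragile (assigned level 0): level 0: 2 − 0 = 2; level 1: 10 − 12 = -2; level 2: 15 − 24 = -9. Fragile stays.
Every type prefers its assigned level; separation holds.

Yes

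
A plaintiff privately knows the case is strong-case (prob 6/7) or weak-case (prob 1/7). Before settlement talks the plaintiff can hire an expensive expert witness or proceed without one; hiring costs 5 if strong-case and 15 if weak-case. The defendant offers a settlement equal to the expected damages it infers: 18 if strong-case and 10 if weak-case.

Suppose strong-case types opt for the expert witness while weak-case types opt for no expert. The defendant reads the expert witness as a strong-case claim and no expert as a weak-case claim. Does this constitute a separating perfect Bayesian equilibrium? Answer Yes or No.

Under these beliefs, the expert witness earns settlement 18 and no expert earns settlement 10.
strong-case: the expert witness nets 18 − 5 = 13; no expert nets 10. strong-case prefers the expert witness.
weak-case: the expert witness nets 18 − 15 = 3; no expert nets 10. weak-case prefers no expert.
Neither type deviates, so the separating profile is an equilibrium.

Yes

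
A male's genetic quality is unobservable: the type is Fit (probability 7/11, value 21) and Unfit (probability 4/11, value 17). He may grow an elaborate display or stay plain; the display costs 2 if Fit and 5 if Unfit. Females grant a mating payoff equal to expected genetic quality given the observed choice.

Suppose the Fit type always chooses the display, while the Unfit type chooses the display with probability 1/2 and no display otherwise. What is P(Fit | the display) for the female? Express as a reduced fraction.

7/9

P(the display) = (7/11)·1 + (4/11)·(1/2) = 9/11.
By Bayes' rule, P(Fit | the display) = (7/11) / (9/11) = 7/9.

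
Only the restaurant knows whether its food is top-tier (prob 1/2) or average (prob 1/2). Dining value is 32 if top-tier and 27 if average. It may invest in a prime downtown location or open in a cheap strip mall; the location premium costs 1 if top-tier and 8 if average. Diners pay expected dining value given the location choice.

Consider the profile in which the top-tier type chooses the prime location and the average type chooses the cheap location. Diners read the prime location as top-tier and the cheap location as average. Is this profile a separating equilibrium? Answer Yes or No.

Yes

Under these beliefs, the prime location earns price premium 32 and the cheap location earns price premium 27.
top-tier: the prime location nets 32 − 1 = 31; the cheap location nets 27. top-tier prefers the prime location.
average: the prime location nets 32 − 8 = 24; the cheap location nets 27. average prefers the cheap location.
Neither type deviates, so the separating profile is an equilibrium.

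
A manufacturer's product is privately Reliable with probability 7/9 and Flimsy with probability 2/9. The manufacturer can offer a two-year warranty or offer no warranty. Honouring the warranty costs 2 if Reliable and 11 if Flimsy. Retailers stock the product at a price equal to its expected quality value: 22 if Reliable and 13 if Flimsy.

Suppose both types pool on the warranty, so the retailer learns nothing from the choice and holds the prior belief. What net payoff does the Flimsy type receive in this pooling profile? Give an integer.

Pooled price = 7/9·22 + 2/9·13 = 20.
Flimsy pays cost 11 for the warranty, so net payoff = 20 − 11 = 9.

9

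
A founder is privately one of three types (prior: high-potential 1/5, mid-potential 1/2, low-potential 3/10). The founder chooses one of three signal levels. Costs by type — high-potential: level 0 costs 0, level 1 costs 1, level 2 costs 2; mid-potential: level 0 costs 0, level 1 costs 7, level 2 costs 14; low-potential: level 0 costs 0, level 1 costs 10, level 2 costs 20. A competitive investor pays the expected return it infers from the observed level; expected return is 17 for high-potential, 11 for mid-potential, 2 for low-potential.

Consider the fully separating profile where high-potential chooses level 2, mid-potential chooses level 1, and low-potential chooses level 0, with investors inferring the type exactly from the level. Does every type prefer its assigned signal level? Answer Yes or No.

Separating valuations: level 2 → 17, level 1 → 11, level 0 → 2.
high-potential (assigned level 2): level 0: 2 − 0 = 2; level 1: 11 − 1 = 10; level 2: 17 − 2 = 15. high-potential stays.
mid-potential (assigned level 1): level 0: 2 − 0 = 2; level 1: 11 − 7 = 4; level 2: 17 − 14 = 3. mid-potential stays.
low-potential (assigned level 0): level 0: 2 − 0 = 2; level 1: 11 − 10 = 1; level 2: 17 − 20 = -3. low-potential stays.
Every type prefers its assigned level; separation holds.

Yes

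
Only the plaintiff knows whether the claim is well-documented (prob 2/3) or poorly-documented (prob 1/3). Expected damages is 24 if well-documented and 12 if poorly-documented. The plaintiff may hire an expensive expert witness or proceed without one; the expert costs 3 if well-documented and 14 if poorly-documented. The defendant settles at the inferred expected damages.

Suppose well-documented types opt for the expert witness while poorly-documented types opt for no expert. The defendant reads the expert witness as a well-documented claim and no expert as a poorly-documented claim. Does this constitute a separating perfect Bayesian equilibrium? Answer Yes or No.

Under these beliefs, the expert witness earns settlement 24 and no expert earns settlement 12.
well-documented: the expert witness nets 24 − 3 = 21; no expert nets 12. well-documented prefers the expert witness.
poorly-documented: the expert witness nets 24 − 14 = 10; no expert nets 12. poorly-documented prefers no expert.
Neither type deviates, so the separating profile is an equilibrium.

Yes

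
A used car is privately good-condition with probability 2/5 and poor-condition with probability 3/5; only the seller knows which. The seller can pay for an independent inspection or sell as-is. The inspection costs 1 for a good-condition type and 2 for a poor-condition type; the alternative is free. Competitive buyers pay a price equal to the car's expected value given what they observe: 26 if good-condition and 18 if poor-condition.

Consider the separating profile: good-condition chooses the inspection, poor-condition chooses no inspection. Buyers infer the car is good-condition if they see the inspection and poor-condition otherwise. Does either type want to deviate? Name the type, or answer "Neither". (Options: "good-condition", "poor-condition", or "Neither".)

poor-condition

The inspection pays 26; no inspection pays 18.
good-condition: assigned the inspection, nets 26 − 1 = 25; deviating to no inspection nets 18.
poor-condition: assigned no inspection, nets 18; deviating to the inspection nets 26 − 2 = 24.
The poor-condition type gains 6 by deviating.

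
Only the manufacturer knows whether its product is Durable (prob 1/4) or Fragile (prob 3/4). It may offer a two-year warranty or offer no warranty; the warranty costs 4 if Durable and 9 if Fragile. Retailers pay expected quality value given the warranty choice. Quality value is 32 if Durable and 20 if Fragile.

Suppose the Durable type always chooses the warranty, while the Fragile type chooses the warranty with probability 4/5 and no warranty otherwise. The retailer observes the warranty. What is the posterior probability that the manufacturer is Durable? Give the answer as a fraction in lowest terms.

5/17

P(the warranty) = (1/4)·1 + (3/4)·(4/5) = 17/20.
By Bayes' rule, P(Durable | the warranty) = (1/4) / (17/20) = 5/17.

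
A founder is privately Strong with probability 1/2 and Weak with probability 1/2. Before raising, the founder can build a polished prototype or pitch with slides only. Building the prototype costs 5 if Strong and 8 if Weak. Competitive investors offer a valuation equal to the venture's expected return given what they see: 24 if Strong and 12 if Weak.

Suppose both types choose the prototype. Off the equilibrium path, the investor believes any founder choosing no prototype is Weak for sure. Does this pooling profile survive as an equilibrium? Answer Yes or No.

On path, the investor holds the prior and pays 1/2·24 + 1/2·12 = 18. Off path (no prototype), believing Weak, it pays 12.
Strong: the prototype nets 18 − 5 = 13; no prototype nets 12. Strong stays.
Weak: the prototype nets 18 − 8 = 10; no prototype nets 12. Weak would deviate.
A type deviates, so pooling fails.

No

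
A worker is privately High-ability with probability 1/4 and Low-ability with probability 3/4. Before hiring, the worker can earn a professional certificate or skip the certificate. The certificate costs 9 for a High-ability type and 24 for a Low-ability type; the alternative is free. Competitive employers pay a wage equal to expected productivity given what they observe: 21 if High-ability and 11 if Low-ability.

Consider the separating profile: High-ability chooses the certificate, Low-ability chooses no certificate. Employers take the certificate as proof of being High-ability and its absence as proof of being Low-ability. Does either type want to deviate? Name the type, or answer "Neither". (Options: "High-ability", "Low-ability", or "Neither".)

The certificate pays 21; no certificate pays 11.
High-ability: assigned the certificate, nets 21 − 9 = 12; deviating to no certificate nets 11.
Low-ability: assigned no certificate, nets 11; deviating to the certificate nets 21 − 24 = -3.
Both types strictly prefer their assigned action; no profitable deviation.

Neither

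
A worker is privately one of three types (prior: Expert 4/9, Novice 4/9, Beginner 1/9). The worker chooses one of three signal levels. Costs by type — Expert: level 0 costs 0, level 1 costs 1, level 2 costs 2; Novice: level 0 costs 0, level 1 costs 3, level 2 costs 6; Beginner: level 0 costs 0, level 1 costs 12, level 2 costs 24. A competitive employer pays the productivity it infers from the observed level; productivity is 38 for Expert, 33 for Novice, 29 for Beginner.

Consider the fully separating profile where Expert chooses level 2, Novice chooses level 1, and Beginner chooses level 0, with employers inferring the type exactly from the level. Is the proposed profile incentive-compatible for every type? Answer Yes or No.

No

Separating wages: level 2 → 38, level 1 → 33, level 0 → 29.
Expert (assigned level 2): level 0: 29 − 0 = 29; level 1: 33 − 1 = 32; level 2: 38 − 2 = 36. Expert stays.
Novice (assigned level 1): level 0: 29 − 0 = 29; level 1: 33 − 3 = 30; level 2: 38 − 6 = 32. Novice prefers level 2.
Beginner (assigned level 0): level 0: 29 − 0 = 29; level 1: 33 − 12 = 21; level 2: 38 − 24 = 14. Beginner stays.
At least one type deviates; the separating profile fails.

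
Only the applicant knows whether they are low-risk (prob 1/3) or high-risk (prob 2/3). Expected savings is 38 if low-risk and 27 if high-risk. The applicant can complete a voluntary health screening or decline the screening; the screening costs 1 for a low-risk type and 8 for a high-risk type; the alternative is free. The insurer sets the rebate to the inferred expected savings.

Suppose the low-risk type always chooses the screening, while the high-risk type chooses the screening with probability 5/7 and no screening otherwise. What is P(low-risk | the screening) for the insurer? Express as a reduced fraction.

7/17

P(the screening) = (1/3)·1 + (2/3)·(5/7) = 17/21.
By Bayes' rule, P(low-risk | the screening) = (1/3) / (17/21) = 7/17.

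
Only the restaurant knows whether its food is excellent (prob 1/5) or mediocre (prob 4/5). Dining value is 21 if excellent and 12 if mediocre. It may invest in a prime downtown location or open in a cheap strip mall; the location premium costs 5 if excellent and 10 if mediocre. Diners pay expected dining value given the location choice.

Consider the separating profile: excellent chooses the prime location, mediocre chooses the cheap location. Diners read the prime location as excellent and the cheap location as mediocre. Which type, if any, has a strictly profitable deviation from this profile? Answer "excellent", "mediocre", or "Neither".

The prime location pays 21; the cheap location pays 12.
excellent: assigned the prime location, nets 21 − 5 = 16; deviating to the cheap location nets 12.
mediocre: assigned the cheap location, nets 12; deviating to the prime location nets 21 − 10 = 11.
Both types strictly prefer their assigned action; no profitable deviation.

Neither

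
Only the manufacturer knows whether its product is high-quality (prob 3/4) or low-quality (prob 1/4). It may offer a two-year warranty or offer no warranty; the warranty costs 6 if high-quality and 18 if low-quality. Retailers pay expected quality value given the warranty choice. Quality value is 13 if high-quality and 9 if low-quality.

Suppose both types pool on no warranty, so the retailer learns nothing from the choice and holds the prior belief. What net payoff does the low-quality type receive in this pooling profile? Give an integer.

12

Pooled price = 3/4·13 + 1/4·9 = 12.
low-quality pays no cost for no warranty, so net payoff = 12.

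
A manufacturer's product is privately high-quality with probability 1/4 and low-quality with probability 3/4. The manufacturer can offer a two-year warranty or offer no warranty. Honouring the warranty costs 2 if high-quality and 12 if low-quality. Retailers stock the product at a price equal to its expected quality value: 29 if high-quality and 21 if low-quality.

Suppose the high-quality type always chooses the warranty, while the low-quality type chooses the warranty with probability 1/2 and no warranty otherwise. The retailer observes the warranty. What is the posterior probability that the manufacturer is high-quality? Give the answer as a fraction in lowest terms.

2/5

P(the warranty) = (1/4)·1 + (3/4)·(1/2) = 5/8.
By Bayes' rule, P(high-quality | the warranty) = (1/4) / (5/8) = 2/5.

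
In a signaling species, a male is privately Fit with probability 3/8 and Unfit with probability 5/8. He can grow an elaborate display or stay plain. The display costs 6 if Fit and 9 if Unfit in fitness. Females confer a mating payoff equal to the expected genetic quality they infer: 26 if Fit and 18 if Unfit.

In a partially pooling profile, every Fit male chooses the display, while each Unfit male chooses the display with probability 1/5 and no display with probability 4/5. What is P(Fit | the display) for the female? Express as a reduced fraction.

P(the display) = (3/8)·1 + (5/8)·(1/5) = 1/2.
By Bayes' rule, P(Fit | the display) = (3/8) / (1/2) = 3/4.

3/4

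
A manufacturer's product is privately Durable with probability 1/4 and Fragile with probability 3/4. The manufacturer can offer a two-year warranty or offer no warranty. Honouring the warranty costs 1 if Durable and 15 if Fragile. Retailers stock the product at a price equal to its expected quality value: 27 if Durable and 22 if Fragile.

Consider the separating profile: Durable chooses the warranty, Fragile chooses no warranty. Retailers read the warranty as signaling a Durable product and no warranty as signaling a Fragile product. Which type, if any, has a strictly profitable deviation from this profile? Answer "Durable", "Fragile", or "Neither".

The warranty pays 27; no warranty pays 22.
Durable: assigned the warranty, nets 27 − 1 = 26; deviating to no warranty nets 22.
Fragile: assigned no warranty, nets 22; deviating to the warranty nets 27 − 15 = 12.
Both types strictly prefer their assigned action; no profitable deviation.

Neither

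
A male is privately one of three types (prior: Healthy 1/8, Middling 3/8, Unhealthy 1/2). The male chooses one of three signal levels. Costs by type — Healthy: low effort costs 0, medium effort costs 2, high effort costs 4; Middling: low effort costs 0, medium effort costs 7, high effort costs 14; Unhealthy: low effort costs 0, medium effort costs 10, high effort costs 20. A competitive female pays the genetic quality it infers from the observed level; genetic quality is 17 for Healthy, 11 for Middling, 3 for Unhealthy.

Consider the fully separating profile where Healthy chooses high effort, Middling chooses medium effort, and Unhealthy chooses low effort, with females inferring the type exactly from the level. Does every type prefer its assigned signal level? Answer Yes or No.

Yes

Separating mating payoffs: high effort → 17, medium effort → 11, low effort → 3.
Healthy (assigned high effort): low effort: 3 − 0 = 3; medium effort: 11 − 2 = 9; high effort: 17 − 4 = 13. Healthy stays.
Middling (assigned medium effort): low effort: 3 − 0 = 3; medium effort: 11 − 7 = 4; high effort: 17 − 14 = 3. Middling stays.
Unhealthy (assigned low effort): low effort: 3 − 0 = 3; medium effort: 11 − 10 = 1; high effort: 17 − 20 = -3. Unhealthy stays.
Every type prefers its assigned level; separation holds.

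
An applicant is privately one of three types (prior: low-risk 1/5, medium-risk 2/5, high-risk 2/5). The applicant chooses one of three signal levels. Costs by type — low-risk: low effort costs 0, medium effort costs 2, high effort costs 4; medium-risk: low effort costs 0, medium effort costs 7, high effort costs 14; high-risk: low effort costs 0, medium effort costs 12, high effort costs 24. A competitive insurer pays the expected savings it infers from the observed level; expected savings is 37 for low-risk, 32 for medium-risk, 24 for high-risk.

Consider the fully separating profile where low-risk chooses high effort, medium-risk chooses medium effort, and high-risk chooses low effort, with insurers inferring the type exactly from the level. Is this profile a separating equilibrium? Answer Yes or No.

Yes

Separating rebates: high effort → 37, medium effort → 32, low effort → 24.
low-risk (assigned high effort): low effort: 24 − 0 = 24; medium effort: 32 − 2 = 30; high effort: 37 − 4 = 33. low-risk stays.
medium-risk (assigned medium effort): low effort: 24 − 0 = 24; medium effort: 32 − 7 = 25; high effort: 37 − 14 = 23. medium-risk stays.
high-risk (assigned low effort): low effort: 24 − 0 = 24; medium effort: 32 − 12 = 20; high effort: 37 − 24 = 13. high-risk stays.
Every type prefers its assigned level; separation holds.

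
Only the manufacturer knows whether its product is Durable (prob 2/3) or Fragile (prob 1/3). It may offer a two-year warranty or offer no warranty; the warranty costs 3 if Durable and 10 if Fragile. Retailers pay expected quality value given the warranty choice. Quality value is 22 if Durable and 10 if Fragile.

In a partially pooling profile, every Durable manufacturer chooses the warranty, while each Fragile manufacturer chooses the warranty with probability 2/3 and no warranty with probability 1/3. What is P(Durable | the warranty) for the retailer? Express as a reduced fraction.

3/4

P(the warranty) = (2/3)·1 + (1/3)·(2/3) = 8/9.
By Bayes' rule, P(Durable | the warranty) = (2/3) / (8/9) = 3/4.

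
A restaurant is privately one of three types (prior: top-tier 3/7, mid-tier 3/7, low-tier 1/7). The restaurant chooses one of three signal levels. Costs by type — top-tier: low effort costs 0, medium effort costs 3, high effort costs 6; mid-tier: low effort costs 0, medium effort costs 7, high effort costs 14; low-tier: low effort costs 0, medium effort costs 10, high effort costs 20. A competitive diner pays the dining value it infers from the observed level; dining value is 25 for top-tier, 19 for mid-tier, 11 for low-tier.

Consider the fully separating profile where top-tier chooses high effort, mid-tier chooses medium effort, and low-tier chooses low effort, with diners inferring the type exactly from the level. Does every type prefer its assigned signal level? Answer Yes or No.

Yes

Separating price premiums: high effort → 25, medium effort → 19, low effort → 11.
top-tier (assigned high effort): low effort: 11 − 0 = 11; medium effort: 19 − 3 = 16; high effort: 25 − 6 = 19. top-tier stays.
mid-tier (assigned medium effort): low effort: 11 − 0 = 11; medium effort: 19 − 7 = 12; high effort: 25 − 14 = 11. mid-tier stays.
low-tier (assigned low effort): low effort: 11 − 0 = 11; medium effort: 19 − 10 = 9; high effort: 25 − 20 = 5. low-tier stays.
Every type prefers its assigned level; separation holds.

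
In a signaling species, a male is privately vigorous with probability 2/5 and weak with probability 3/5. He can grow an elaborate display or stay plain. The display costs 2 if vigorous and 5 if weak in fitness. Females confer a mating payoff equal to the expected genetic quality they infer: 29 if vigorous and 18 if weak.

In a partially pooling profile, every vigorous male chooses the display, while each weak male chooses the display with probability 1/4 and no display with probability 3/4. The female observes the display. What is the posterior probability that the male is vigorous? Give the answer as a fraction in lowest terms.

P(the display) = (2/5)·1 + (3/5)·(1/4) = 11/20.
By Bayes' rule, P(vigorous | the display) = (2/5) / (11/20) = 8/11.

8/11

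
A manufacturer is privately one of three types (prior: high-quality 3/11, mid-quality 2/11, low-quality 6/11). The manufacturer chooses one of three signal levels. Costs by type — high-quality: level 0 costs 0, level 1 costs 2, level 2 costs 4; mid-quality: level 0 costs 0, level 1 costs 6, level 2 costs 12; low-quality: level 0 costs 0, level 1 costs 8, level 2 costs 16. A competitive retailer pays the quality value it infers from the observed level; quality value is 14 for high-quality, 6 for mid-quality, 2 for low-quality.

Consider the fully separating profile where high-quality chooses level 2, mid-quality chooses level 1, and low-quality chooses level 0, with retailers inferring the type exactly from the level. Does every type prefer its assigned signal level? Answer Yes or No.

Separating prices: level 2 → 14, level 1 → 6, level 0 → 2.
high-quality (assigned level 2): level 0: 2 − 0 = 2; level 1: 6 − 2 = 4; level 2: 14 − 4 = 10. high-quality stays.
mid-quality (assigned level 1): level 0: 2 − 0 = 2; level 1: 6 − 6 = 0; level 2: 14 − 12 = 2. mid-quality prefers level 0.
low-quality (assigned level 0): level 0: 2 − 0 = 2; level 1: 6 − 8 = -2; level 2: 14 − 16 = -2. low-quality stays.
At least one type deviates; the separating profile fails.

No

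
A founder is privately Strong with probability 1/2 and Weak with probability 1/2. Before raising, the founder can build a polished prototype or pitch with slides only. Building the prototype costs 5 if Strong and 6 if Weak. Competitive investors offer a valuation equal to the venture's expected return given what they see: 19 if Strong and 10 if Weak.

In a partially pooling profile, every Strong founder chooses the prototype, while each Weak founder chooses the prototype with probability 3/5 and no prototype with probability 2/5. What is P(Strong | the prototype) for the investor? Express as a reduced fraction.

5/8

P(the prototype) = (1/2)·1 + (1/2)·(3/5) = 4/5.
By Bayes' rule, P(Strong | the prototype) = (1/2) / (4/5) = 5/8.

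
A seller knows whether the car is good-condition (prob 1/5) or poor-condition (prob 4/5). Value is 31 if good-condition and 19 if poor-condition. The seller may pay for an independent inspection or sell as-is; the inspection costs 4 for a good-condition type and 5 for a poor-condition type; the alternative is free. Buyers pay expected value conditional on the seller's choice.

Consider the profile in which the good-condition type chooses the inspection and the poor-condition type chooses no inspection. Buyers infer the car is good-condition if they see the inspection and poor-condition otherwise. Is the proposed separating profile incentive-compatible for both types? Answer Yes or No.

No

Under these beliefs, the inspection earns price 31 and no inspection earns price 19.
good-condition: the inspection nets 31 − 4 = 27; no inspection nets 19. good-condition prefers the inspection.
poor-condition: the inspection nets 31 − 5 = 26; no inspection nets 19. poor-condition would deviate to the inspection.
poor-condition has a profitable deviation, so the profile is not an equilibrium.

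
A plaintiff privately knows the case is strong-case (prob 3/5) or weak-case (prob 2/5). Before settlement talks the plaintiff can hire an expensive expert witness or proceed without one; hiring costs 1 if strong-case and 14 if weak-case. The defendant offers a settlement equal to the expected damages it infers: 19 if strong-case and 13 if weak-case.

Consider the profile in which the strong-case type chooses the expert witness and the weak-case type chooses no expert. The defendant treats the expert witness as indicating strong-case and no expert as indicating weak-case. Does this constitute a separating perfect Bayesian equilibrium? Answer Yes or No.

Yes

Under these beliefs, the expert witness earns settlement 19 and no expert earns settlement 13.
strong-case: the expert witness nets 19 − 1 = 18; no expert nets 13. strong-case prefers the expert witness.
weak-case: the expert witness nets 19 − 14 = 5; no expert nets 13. weak-case prefers no expert.
Neither type deviates, so the separating profile is an equilibrium.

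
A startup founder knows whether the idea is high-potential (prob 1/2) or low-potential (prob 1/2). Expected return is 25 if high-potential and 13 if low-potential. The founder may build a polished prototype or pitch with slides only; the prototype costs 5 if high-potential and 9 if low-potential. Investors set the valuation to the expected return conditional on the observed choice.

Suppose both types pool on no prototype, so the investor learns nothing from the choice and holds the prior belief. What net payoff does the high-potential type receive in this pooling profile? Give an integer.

Pooled valuation = 1/2·25 + 1/2·13 = 19.
high-potential pays no cost for no prototype, so net payoff = 19.

19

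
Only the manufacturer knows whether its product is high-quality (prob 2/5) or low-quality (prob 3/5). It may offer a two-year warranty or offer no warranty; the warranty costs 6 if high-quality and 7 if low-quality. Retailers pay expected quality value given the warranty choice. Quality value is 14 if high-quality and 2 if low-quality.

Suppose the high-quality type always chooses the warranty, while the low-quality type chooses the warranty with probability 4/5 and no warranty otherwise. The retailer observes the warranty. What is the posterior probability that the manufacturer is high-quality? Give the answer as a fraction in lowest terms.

P(the warranty) = (2/5)·1 + (3/5)·(4/5) = 22/25.
By Bayes' rule, P(high-quality | the warranty) = (2/5) / (22/25) = 5/11.

5/11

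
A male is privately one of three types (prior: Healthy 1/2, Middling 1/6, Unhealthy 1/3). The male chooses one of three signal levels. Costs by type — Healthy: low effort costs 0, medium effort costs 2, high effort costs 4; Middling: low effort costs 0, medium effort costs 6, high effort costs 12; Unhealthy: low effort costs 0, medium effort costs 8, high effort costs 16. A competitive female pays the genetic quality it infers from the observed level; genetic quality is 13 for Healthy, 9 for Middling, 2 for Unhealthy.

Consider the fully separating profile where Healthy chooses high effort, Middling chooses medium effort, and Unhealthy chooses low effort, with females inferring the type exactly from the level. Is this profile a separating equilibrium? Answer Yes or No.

Yes

Separating mating payoffs: high effort → 13, medium effort → 9, low effort → 2.
Healthy (assigned high effort): low effort: 2 − 0 = 2; medium effort: 9 − 2 = 7; high effort: 13 − 4 = 9. Healthy stays.
Middling (assigned medium effort): low effort: 2 − 0 = 2; medium effort: 9 − 6 = 3; high effort: 13 − 12 = 1. Middling stays.
Unhealthy (assigned low effort): low effort: 2 − 0 = 2; medium effort: 9 − 8 = 1; high effort: 13 − 16 = -3. Unhealthy stays.
Every type prefers its assigned level; separation holds.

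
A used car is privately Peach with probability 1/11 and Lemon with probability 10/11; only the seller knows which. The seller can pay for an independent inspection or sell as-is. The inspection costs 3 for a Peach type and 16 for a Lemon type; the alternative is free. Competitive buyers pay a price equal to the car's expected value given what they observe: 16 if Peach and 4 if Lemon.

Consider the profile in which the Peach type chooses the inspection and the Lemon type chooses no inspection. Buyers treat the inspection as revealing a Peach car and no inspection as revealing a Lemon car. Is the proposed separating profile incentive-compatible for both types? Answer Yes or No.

Under these beliefs, the inspection earns price 16 and no inspection earns price 4.
Peach: the inspection nets 16 − 3 = 13; no inspection nets 4. Peach prefers the inspection.
Lemon: the inspection nets 16 − 16 = 0; no inspection nets 4. Lemon prefers no inspection.
Neither type deviates, so the separating profile is an equilibrium.

Yes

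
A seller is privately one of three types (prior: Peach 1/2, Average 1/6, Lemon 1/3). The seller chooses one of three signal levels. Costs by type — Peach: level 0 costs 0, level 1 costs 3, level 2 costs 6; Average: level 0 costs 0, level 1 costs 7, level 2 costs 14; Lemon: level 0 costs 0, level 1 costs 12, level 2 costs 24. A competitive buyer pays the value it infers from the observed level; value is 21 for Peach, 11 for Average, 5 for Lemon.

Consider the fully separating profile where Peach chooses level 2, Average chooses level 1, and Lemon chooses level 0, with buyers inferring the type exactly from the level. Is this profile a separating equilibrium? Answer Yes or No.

Separating prices: level 2 → 21, level 1 → 11, level 0 → 5.
Peach (assigned level 2): level 0: 5 − 0 = 5; level 1: 11 − 3 = 8; level 2: 21 − 6 = 15. Peach stays.
Average (assigned level 1): level 0: 5 − 0 = 5; level 1: 11 − 7 = 4; level 2: 21 − 14 = 7. Average prefers level 2.
Lemon (assigned level 0): level 0: 5 − 0 = 5; level 1: 11 − 12 = -1; level 2: 21 − 24 = -3. Lemon stays.
At least one type deviates; the separating profile fails.

No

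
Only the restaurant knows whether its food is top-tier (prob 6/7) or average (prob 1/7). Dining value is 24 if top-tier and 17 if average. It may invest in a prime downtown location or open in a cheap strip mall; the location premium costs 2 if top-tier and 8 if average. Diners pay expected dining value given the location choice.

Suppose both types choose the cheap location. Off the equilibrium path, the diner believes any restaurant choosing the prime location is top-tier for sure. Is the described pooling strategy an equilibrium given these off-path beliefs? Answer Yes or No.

Yes

On path, the diner holds the prior and pays 6/7·24 + 1/7·17 = 23. Off path (the prime location), believing top-tier, it pays 24.
top-tier: the cheap location nets 23; the prime location nets 24 − 2 = 22. top-tier stays.
average: the cheap location nets 23; the prime location nets 24 − 8 = 16. average stays.
No type deviates, so pooling is sustained.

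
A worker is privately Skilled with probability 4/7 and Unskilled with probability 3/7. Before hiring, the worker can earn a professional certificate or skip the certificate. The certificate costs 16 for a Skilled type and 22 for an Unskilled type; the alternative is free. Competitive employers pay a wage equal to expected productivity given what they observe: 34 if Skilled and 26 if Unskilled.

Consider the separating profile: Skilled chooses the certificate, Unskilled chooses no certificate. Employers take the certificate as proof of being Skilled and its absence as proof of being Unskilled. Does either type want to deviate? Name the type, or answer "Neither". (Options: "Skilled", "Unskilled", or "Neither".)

Skilled

The certificate pays 34; no certificate pays 26.
Skilled: assigned the certificate, nets 34 − 16 = 18; deviating to no certificate nets 26.
Unskilled: assigned no certificate, nets 26; deviating to the certificate nets 34 − 22 = 12.
The Skilled type gains 8 by deviating.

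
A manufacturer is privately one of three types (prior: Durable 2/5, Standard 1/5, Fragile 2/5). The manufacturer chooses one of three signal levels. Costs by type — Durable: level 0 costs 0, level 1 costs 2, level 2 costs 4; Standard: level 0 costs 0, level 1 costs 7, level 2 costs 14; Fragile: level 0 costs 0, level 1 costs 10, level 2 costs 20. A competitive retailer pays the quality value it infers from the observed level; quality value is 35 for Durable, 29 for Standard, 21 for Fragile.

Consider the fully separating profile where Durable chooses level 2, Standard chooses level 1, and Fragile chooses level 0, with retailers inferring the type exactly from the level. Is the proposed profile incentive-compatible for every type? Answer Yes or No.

Separating prices: level 2 → 35, level 1 → 29, level 0 → 21.
Durable (assigned level 2): level 0: 21 − 0 = 21; level 1: 29 − 2 = 27; level 2: 35 − 4 = 31. Durable stays.
Standard (assigned level 1): level 0: 21 − 0 = 21; level 1: 29 − 7 = 22; level 2: 35 − 14 = 21. Standard stays.
Fragile (assigned level 0): level 0: 21 − 0 = 21; level 1: 29 − 10 = 19; level 2: 35 − 20 = 15. Fragile stays.
Every type prefers its assigned level; separation holds.

Yes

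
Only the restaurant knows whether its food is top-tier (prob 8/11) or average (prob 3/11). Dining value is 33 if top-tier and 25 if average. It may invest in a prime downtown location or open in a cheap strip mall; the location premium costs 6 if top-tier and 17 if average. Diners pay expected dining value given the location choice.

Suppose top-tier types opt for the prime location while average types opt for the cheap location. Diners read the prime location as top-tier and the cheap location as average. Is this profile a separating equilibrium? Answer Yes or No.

Under these beliefs, the prime location earns price premium 33 and the cheap location earns price premium 25.
top-tier: the prime location nets 33 − 6 = 27; the cheap location nets 25. top-tier prefers the prime location.
average: the prime location nets 33 − 17 = 16; the cheap location nets 25. average prefers the cheap location.
Neither type deviates, so the separating profile is an equilibrium.

Yes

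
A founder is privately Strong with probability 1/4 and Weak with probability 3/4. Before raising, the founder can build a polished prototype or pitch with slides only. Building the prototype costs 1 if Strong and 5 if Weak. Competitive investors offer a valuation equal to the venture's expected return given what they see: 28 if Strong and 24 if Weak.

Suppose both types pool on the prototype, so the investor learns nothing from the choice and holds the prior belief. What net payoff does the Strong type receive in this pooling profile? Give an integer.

24

Pooled valuation = 1/4·28 + 3/4·24 = 25.
Strong pays cost 1 for the prototype, so net payoff = 25 − 1 = 24.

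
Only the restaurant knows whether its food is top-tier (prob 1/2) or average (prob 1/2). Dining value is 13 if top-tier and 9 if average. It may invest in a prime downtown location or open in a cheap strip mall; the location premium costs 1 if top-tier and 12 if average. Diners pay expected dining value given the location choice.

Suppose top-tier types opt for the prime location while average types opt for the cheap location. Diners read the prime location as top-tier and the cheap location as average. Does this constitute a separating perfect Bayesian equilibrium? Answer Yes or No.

Under these beliefs, the prime location earns price premium 13 and the cheap location earns price premium 9.
top-tier: the prime location nets 13 − 1 = 12; the cheap location nets 9. top-tier prefers the prime location.
average: the prime location nets 13 − 12 = 1; the cheap location nets 9. average prefers the cheap location.
Neither type deviates, so the separating profile is an equilibrium.

Yes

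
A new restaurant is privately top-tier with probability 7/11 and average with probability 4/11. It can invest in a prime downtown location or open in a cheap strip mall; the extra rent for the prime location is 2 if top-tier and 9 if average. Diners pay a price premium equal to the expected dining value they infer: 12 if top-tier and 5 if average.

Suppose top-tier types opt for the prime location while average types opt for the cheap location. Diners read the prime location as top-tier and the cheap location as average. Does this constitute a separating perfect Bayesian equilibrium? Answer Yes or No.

Yes

Under these beliefs, the prime location earns price premium 12 and the cheap location earns price premium 5.
top-tier: the prime location nets 12 − 2 = 10; the cheap location nets 5. top-tier prefers the prime location.
average: the prime location nets 12 − 9 = 3; the cheap location nets 5. average prefers the cheap location.
Neither type deviates, so the separating profile is an equilibrium.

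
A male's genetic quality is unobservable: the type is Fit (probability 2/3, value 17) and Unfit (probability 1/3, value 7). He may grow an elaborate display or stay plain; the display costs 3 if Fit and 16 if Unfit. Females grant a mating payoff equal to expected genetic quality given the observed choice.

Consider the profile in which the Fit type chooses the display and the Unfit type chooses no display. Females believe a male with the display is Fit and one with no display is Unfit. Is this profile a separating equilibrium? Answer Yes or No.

Yes

Under these beliefs, the display earns mating payoff 17 and no display earns mating payoff 7.
Fit: the display nets 17 − 3 = 14; no display nets 7. Fit prefers the display.
Unfit: the display nets 17 − 16 = 1; no display nets 7. Unfit prefers no display.
Neither type deviates, so the separating profile is an equilibrium.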